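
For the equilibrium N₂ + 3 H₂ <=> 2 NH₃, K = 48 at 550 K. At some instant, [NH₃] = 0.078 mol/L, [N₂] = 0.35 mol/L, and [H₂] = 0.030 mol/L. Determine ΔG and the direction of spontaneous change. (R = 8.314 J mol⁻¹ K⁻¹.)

Q = [NH₃]² / ([N₂]·[H₂]³) = (0.078)² / ((0.35)·(0.030)³) = 644
ΔG = RT ln(Q/K) = (8.314 J mol⁻¹ K⁻¹)(550 K) × ln(644/48)
   = (4.573 kJ/mol)(2.596) = 11.9 kJ/mol
ΔG > 0, so the forward reaction is non-spontaneous (proceeds in reverse).

ΔG = 11.9 kJ/mol; the forward reaction is non-spontaneous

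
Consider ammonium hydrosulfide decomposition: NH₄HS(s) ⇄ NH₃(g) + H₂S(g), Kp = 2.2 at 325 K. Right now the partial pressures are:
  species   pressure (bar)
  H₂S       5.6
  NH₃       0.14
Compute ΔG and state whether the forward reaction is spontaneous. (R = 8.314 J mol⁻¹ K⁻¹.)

ΔG = -2.79 kJ/mol; the forward reaction is spontaneous

(NH₄HS is a pure solid — omitted from Qp.)
Qp = P(NH₃)·P(H₂S) = (0.14)·(5.6) = 0.784
ΔG = RT ln(Qp/Kp) = (8.314 J mol⁻¹ K⁻¹)(325 K) × ln(0.784/2.2)
   = (2.702 kJ/mol)(-1.032) = -2.79 kJ/mol
ΔG < 0, so the forward reaction is spontaneous (proceeds forward).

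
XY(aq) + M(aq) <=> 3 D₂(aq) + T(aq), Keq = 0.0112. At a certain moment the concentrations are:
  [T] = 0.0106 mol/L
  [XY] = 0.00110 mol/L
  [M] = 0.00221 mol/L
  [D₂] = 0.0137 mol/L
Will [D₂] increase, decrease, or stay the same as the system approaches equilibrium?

stay the same

Q = [D₂]³·[T] / ([XY]·[M]) = (0.0137)³·(0.0106) / ((0.00110)·(0.00221)) = 0.0112
Q = 0.0112 = Keq; the system is at equilibrium.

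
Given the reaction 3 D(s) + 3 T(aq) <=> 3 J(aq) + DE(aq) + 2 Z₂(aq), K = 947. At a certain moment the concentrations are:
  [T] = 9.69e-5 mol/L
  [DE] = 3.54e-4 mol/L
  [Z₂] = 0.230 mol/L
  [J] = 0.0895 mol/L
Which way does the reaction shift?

(D is a pure solid — omitted from Q.)
Q = [J]³·[DE]·[Z₂]² / [T]³ = (0.0895)³·(3.54e-4)·(0.230)² / (9.69e-5)³ = 14800
Q = 14800 > K = 947, so the reverse reaction proceeds.

toward reactants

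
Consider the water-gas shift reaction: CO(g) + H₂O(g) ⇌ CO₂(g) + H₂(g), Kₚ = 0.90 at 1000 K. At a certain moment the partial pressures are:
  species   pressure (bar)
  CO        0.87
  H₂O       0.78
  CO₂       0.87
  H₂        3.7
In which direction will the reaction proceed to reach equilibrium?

Qₚ = P(CO₂)·P(H₂) / (P(CO)·P(H₂O)) = (0.87)·(3.7) / ((0.87)·(0.78)) = 4.7
Qₚ = 4.7 > Kₚ = 0.90, so the reverse reaction proceeds.

in the reverse direction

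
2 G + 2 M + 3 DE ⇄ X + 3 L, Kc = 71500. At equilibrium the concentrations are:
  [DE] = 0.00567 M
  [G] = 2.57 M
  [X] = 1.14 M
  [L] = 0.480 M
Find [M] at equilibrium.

[M] = 1.21 M

At equilibrium, Kc = [X]·[L]³ / ([G]²·[M]²·[DE]³) = 71500.
(1.14)·(0.480)³ / ((2.57)²·([M])²·(0.00567)³) = 71500
[M]² = 1.46 ⇒ [M] = 1.21 M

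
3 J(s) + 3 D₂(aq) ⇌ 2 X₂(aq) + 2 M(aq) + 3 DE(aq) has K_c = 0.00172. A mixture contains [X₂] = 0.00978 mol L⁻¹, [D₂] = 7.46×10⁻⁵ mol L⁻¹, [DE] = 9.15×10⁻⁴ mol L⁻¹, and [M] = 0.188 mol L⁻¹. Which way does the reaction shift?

to the left

(J is a pure solid — omitted from Q_c.)
Q_c = [X₂]²·[M]²·[DE]³ / [D₂]³ = (0.00978)²·(0.188)²·(9.15×10⁻⁴)³ / (7.46×10⁻⁵)³ = 0.00624
Q_c = 0.00624 > K_c = 0.00172, so the reverse reaction proceeds.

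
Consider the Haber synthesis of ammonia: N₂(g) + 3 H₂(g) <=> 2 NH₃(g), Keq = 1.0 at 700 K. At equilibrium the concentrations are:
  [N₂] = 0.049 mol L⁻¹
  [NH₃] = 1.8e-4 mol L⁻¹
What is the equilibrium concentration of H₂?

At equilibrium, Keq = [NH₃]² / ([N₂]·[H₂]³) = 1.0.
(1.8e-4)² / ((0.049)·([H₂])³) = 1.0
[H₂]³ = 6.61e-7 ⇒ [H₂] = 0.0087 mol L⁻¹

[H₂] = 0.0087 mol L⁻¹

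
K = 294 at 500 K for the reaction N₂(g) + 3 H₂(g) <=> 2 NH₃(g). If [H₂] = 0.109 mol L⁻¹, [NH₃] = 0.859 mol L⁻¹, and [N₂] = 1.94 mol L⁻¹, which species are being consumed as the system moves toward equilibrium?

none (at equilibrium)

Q = [NH₃]² / ([N₂]·[H₂]³) = (0.859)² / ((1.94)·(0.109)³) = 294
Q = 294 = K; the system is at equilibrium.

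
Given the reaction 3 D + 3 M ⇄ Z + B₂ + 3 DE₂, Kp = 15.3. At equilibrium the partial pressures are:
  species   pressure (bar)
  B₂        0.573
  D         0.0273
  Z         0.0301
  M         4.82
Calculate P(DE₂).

P(DE₂) = 1.26 bar

At equilibrium, Kp = P(Z)·P(B₂)·P(DE₂)³ / (P(D)³·P(M)³) = 15.3.
(0.0301)·(0.573)·(P(DE₂))³ / ((0.0273)³·(4.82)³) = 15.3
P(DE₂)³ = 2.02 ⇒ P(DE₂) = 1.26 bar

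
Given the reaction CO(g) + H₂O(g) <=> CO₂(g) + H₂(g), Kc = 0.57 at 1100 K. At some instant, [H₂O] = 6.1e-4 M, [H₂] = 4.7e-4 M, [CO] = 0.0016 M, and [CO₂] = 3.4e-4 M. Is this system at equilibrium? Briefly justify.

Qc = [CO₂]·[H₂] / ([CO]·[H₂O]) = (3.4e-4)·(4.7e-4) / ((0.0016)·(6.1e-4)) = 0.16
Qc = 0.16 < Kc = 0.57: net forward reaction.

no; Q < K, reaction proceeds forward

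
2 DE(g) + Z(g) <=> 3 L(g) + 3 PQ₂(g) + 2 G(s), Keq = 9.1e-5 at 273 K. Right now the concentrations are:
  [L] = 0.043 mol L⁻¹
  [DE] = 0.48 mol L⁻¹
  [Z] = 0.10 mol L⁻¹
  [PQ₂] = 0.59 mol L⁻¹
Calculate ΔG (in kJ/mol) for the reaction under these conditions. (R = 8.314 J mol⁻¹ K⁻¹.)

ΔG = 4.66 kJ/mol

(G is a pure solid — omitted from Q.)
Q = [L]³·[PQ₂]³ / ([DE]²·[Z]) = (0.043)³·(0.59)³ / ((0.48)²·(0.10)) = 7.09e-4
ΔG = RT ln(Q/Keq) = (8.314 J mol⁻¹ K⁻¹)(273 K) × ln(7.09e-4/9.1e-5)
   = (2.270 kJ/mol)(2.053) = 4.66 kJ/mol
ΔG > 0, so the forward reaction is non-spontaneous (proceeds in reverse).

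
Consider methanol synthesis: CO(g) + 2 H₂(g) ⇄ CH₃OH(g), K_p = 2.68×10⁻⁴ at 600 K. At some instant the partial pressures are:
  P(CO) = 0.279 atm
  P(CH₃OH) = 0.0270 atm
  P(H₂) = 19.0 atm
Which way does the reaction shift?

neither direction; the system is at equilibrium

Q_p = P(CH₃OH) / (P(CO)·P(H₂)²) = (0.0270) / ((0.279)·(19.0)²) = 2.68×10⁻⁴
Q_p = 2.68×10⁻⁴ = K_p, so the system is already at equilibrium.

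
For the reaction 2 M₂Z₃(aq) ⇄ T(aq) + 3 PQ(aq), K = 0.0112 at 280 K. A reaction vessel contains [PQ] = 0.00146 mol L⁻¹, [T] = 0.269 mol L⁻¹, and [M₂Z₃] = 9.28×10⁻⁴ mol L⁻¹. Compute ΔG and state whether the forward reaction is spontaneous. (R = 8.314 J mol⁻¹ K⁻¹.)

ΔG = -5.69 kJ/mol; the forward reaction is spontaneous

Q = [T]·[PQ]³ / [M₂Z₃]² = (0.269)·(0.00146)³ / (9.28×10⁻⁴)² = 9.72×10⁻⁴
ΔG = RT ln(Q/K) = (8.314 J mol⁻¹ K⁻¹)(280 K) × ln(9.72×10⁻⁴/0.0112)
   = (2.328 kJ/mol)(-2.444) = -5.69 kJ/mol
ΔG < 0, so the forward reaction is spontaneous (proceeds forward).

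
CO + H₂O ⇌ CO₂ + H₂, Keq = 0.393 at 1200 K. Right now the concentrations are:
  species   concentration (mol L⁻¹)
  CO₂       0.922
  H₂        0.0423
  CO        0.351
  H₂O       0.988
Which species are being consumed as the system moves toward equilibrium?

CO, H₂O (reactants)

Q = [CO₂]·[H₂] / ([CO]·[H₂O]) = (0.922)·(0.0423) / ((0.351)·(0.988)) = 0.112
Q = 0.112 < Keq = 0.393: net forward reaction.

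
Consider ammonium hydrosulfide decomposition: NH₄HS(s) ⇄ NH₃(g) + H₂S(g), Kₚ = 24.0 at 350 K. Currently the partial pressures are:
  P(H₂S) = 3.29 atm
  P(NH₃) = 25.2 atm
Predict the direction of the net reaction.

to the left

(NH₄HS is a pure solid — omitted from Qₚ.)
Qₚ = P(NH₃)·P(H₂S) = (25.2)·(3.29) = 82.9
Qₚ = 82.9 > Kₚ = 24.0, so the reverse reaction proceeds.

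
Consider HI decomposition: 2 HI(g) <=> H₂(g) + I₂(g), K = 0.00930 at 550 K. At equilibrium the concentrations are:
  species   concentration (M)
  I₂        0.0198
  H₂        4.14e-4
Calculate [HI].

At equilibrium, K = [H₂]·[I₂] / [HI]² = 0.00930.
(4.14e-4)·(0.0198) / ([HI])² = 0.00930
[HI]² = 8.81e-4 ⇒ [HI] = 0.0297 M

[HI] = 0.0297 M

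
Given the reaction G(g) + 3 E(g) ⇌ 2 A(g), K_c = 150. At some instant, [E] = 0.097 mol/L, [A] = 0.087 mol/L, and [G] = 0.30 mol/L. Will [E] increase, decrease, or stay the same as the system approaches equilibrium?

decrease

Q_c = [A]² / ([G]·[E]³) = (0.087)² / ((0.30)·(0.097)³) = 28
Q_c = 28 < K_c = 150: net forward reaction.
E is a reactant, so it decreases.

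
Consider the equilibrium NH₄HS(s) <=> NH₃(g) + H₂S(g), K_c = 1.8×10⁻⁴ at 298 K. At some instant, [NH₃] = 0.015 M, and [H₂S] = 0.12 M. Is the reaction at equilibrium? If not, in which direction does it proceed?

in the reverse direction

(NH₄HS is a pure solid — omitted from Q_c.)
Q_c = [NH₃]·[H₂S] = (0.015)·(0.12) = 0.0018
Q_c = 0.0018 > K_c = 1.8×10⁻⁴, so the reverse reaction proceeds.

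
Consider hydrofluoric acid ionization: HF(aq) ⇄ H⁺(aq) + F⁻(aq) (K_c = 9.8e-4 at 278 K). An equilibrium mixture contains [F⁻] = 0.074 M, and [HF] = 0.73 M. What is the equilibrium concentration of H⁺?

[H⁺] = 0.0097 M

At equilibrium, K_c = [H⁺]·[F⁻] / [HF] = 9.8e-4.
([H⁺])·(0.074) / (0.73) = 9.8e-4
[H⁺] = 0.00967 = 0.0097 M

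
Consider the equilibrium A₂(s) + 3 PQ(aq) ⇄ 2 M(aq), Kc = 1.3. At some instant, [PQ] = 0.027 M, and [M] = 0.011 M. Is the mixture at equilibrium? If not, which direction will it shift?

(A₂ is a pure solid — omitted from Qc.)
Qc = [M]² / [PQ]³ = (0.011)² / (0.027)³ = 6.1
Qc = 6.1 > Kc = 1.3: net reverse reaction.

no; Q > K, reaction proceeds in reverse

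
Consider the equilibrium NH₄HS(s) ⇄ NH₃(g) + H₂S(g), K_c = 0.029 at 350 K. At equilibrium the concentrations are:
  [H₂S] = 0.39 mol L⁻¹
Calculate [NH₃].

[NH₃] = 0.074 mol L⁻¹

(NH₄HS is a pure solid — omitted from K_c.)
At equilibrium, K_c = [NH₃]·[H₂S] = 0.029.
([NH₃])·(0.39) = 0.029
[NH₃] = 0.0744 = 0.074 mol L⁻¹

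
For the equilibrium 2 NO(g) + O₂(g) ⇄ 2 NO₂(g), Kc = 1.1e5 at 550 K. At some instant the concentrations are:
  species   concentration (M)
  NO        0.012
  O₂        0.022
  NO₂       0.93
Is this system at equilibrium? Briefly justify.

no; Q > K, reaction proceeds in reverse

Qc = [NO₂]² / ([NO]²·[O₂]) = (0.93)² / ((0.012)²·(0.022)) = 2.7e5
Qc = 2.7e5 > Kc = 1.1e5: net reverse reaction.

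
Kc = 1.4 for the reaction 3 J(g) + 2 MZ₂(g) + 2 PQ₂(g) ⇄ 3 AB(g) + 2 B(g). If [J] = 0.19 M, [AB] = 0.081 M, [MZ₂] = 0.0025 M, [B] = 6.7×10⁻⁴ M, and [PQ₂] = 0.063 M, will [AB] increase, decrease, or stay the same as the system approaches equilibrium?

stay the same

Qc = [AB]³·[B]² / ([J]³·[MZ₂]²·[PQ₂]²) = (0.081)³·(6.7×10⁻⁴)² / ((0.19)³·(0.0025)²·(0.063)²) = 1.4
Qc = 1.4 = Kc; the system is at equilibrium.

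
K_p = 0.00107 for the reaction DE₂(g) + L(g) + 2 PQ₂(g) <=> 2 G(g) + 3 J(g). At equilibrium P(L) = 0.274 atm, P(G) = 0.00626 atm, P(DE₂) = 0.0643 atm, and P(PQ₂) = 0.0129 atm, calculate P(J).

At equilibrium, K_p = P(G)²·P(J)³ / (P(DE₂)·P(L)·P(PQ₂)²) = 0.00107.
(0.00626)²·(P(J))³ / ((0.0643)·(0.274)·(0.0129)²) = 0.00107
P(J)³ = 8.01×10⁻⁵ ⇒ P(J) = 0.0431 atm

P(J) = 0.0431 atm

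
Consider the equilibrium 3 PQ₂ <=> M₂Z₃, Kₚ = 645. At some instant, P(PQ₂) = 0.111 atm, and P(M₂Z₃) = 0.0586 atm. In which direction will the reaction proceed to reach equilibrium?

in the forward direction

Qₚ = P(M₂Z₃) / P(PQ₂)³ = (0.0586) / (0.111)³ = 42.8
Qₚ = 42.8 < Kₚ = 645, so the forward reaction proceeds.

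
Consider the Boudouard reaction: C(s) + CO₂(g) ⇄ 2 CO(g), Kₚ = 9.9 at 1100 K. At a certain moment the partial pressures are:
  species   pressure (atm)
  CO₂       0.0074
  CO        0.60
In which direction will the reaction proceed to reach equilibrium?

(C is a pure solid — omitted from Qₚ.)
Qₚ = P(CO)² / P(CO₂) = (0.60)² / (0.0074) = 49
Qₚ = 49 > Kₚ = 9.9, so the reverse reaction proceeds.

toward reactants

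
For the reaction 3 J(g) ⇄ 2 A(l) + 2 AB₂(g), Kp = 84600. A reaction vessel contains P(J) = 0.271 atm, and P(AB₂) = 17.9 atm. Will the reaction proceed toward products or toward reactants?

(A is a pure liquid — omitted from Qp.)
Qp = P(AB₂)² / P(J)³ = (17.9)² / (0.271)³ = 16100
Qp = 16100 < Kp = 84600, so the forward reaction proceeds.

forward (toward products)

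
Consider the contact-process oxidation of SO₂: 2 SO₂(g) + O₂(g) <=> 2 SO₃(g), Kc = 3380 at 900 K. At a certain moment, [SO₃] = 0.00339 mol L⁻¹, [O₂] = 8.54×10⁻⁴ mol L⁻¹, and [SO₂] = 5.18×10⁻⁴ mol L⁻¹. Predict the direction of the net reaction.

in the reverse direction

Qc = [SO₃]² / ([SO₂]²·[O₂]) = (0.00339)² / ((5.18×10⁻⁴)²·(8.54×10⁻⁴)) = 50200
Qc = 50200 > Kc = 3380, so the reverse reaction proceeds.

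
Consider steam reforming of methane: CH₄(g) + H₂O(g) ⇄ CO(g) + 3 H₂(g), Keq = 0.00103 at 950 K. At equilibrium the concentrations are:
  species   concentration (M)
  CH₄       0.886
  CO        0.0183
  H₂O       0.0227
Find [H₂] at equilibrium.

At equilibrium, Keq = [CO]·[H₂]³ / ([CH₄]·[H₂O]) = 0.00103.
(0.0183)·([H₂])³ / ((0.886)·(0.0227)) = 0.00103
[H₂]³ = 0.00113 ⇒ [H₂] = 0.104 M

[H₂] = 0.104 M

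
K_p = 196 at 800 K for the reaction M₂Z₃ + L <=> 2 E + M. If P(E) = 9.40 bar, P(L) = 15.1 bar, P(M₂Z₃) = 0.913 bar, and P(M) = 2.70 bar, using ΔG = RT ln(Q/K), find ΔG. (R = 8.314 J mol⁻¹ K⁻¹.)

Q_p = P(E)²·P(M) / (P(M₂Z₃)·P(L)) = (9.40)²·(2.70) / ((0.913)·(15.1)) = 17.3
ΔG = RT ln(Q_p/K_p) = (8.314 J mol⁻¹ K⁻¹)(800 K) × ln(17.3/196)
   = (6.651 kJ/mol)(-2.427) = -16.1 kJ/mol
ΔG < 0, so the forward reaction is spontaneous (proceeds forward).

ΔG = -16.1 kJ/mol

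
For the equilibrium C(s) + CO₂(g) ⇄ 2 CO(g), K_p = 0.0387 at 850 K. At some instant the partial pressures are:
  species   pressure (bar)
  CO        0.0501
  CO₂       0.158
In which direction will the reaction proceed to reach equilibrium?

(C is a pure solid — omitted from Q_p.)
Q_p = P(CO)² / P(CO₂) = (0.0501)² / (0.158) = 0.0159
Q_p = 0.0159 < K_p = 0.0387, so the forward reaction proceeds.

to the right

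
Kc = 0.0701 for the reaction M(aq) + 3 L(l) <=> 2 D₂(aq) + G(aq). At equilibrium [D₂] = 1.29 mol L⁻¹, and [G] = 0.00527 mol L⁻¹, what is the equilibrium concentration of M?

[M] = 0.125 mol L⁻¹

(L is a pure liquid — omitted from Kc.)
At equilibrium, Kc = [D₂]²·[G] / [M] = 0.0701.
(1.29)²·(0.00527) / ([M]) = 0.0701
[M] = 0.125 mol L⁻¹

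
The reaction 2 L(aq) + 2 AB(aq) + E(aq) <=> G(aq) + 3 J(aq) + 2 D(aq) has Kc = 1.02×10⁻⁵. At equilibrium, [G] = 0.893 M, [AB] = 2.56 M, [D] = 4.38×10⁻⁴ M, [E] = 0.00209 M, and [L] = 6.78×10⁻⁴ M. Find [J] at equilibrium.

[J] = 0.00721 M

At equilibrium, Kc = [G]·[J]³·[D]² / ([L]²·[AB]²·[E]) = 1.02×10⁻⁵.
(0.893)·([J])³·(4.38×10⁻⁴)² / ((6.78×10⁻⁴)²·(2.56)²·(0.00209)) = 1.02×10⁻⁵
[J]³ = 3.75×10⁻⁷ ⇒ [J] = 0.00721 M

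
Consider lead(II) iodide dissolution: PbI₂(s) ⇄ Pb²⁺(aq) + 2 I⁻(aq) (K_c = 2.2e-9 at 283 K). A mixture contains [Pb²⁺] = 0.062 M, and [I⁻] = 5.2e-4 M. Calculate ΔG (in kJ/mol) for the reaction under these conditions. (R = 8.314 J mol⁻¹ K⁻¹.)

(PbI₂ is a pure solid — omitted from Q_c.)
Q_c = [Pb²⁺]·[I⁻]² = (0.062)·(5.2e-4)² = 1.68e-8
ΔG = RT ln(Q_c/K_c) = (8.314 J mol⁻¹ K⁻¹)(283 K) × ln(1.68e-8/2.2e-9)
   = (2.353 kJ/mol)(2.033) = 4.78 kJ/mol
ΔG > 0, so the forward reaction is non-spontaneous (proceeds in reverse).

ΔG = 4.78 kJ/mol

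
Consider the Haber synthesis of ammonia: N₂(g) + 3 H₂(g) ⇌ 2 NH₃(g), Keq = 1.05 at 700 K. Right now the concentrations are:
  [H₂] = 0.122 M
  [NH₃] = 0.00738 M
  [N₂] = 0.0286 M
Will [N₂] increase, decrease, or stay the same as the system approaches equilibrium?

stay the same

Q = [NH₃]² / ([N₂]·[H₂]³) = (0.00738)² / ((0.0286)·(0.122)³) = 1.05
Q = 1.05 = Keq; the system is at equilibrium.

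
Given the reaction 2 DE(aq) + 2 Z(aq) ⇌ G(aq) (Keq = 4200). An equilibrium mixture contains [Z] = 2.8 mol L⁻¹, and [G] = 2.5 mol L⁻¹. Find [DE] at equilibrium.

[DE] = 0.0087 mol L⁻¹

At equilibrium, Keq = [G] / ([DE]²·[Z]²) = 4200.
(2.5) / (([DE])²·(2.8)²) = 4200
[DE]² = 7.59×10⁻⁵ ⇒ [DE] = 0.0087 mol L⁻¹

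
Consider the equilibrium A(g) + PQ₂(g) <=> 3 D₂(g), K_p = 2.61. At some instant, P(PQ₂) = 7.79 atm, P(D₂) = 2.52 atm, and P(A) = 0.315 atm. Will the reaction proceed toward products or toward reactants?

reverse (toward reactants)

Q_p = P(D₂)³ / (P(A)·P(PQ₂)) = (2.52)³ / ((0.315)·(7.79)) = 6.52
Q_p = 6.52 > K_p = 2.61, so the reverse reaction proceeds.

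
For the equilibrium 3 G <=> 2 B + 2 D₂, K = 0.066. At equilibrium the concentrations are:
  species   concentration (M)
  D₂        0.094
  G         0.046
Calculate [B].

[B] = 0.027 M

At equilibrium, K = [B]²·[D₂]² / [G]³ = 0.066.
([B])²·(0.094)² / (0.046)³ = 0.066
[B]² = 7.27×10⁻⁴ ⇒ [B] = 0.027 M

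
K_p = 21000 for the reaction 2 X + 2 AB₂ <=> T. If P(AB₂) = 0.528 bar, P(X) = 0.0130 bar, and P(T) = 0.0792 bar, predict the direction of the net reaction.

to the right

Q_p = P(T) / (P(X)²·P(AB₂)²) = (0.0792) / ((0.0130)²·(0.528)²) = 1680
Q_p = 1680 < K_p = 21000, so the forward reaction proceeds.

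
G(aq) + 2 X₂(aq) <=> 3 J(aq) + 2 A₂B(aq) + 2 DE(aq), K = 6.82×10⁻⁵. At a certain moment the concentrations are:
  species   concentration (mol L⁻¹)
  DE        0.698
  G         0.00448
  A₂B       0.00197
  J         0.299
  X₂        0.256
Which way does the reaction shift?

Q = [J]³·[A₂B]²·[DE]² / ([G]·[X₂]²) = (0.299)³·(0.00197)²·(0.698)² / ((0.00448)·(0.256)²) = 1.72×10⁻⁴
Q = 1.72×10⁻⁴ > K = 6.82×10⁻⁵, so the reverse reaction proceeds.

in the reverse direction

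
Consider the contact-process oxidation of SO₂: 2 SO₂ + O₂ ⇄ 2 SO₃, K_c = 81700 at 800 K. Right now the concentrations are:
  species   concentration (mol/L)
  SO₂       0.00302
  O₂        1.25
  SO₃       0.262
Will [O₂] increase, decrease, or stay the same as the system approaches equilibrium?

Q_c = [SO₃]² / ([SO₂]²·[O₂]) = (0.262)² / ((0.00302)²·(1.25)) = 6020
Q_c = 6020 < K_c = 81700: net forward reaction.
O₂ is a reactant, so it decreases.

decrease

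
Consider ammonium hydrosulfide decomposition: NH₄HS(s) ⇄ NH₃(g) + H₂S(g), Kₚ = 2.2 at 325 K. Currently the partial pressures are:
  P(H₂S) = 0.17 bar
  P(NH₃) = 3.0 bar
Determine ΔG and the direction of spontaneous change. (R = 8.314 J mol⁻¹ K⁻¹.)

(NH₄HS is a pure solid — omitted from Qₚ.)
Qₚ = P(NH₃)·P(H₂S) = (3.0)·(0.17) = 0.510
ΔG = RT ln(Qₚ/Kₚ) = (8.314 J mol⁻¹ K⁻¹)(325 K) × ln(0.510/2.2)
   = (2.702 kJ/mol)(-1.462) = -3.95 kJ/mol
ΔG < 0, so the forward reaction is spontaneous (proceeds forward).

ΔG = -3.95 kJ/mol; the forward reaction is spontaneous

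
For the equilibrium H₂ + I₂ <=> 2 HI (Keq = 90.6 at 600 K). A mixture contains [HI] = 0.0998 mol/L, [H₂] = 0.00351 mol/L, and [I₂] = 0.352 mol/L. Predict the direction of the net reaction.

Q = [HI]² / ([H₂]·[I₂]) = (0.0998)² / ((0.00351)·(0.352)) = 8.06
Q = 8.06 < Keq = 90.6, so the forward reaction proceeds.

in the forward direction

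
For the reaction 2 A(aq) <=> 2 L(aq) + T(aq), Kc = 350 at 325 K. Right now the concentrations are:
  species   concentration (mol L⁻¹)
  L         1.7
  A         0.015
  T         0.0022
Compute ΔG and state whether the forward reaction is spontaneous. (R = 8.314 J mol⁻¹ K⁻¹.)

Qc = [L]²·[T] / [A]² = (1.7)²·(0.0022) / (0.015)² = 28.3
ΔG = RT ln(Qc/Kc) = (8.314 J mol⁻¹ K⁻¹)(325 K) × ln(28.3/350)
   = (2.702 kJ/mol)(-2.515) = -6.80 kJ/mol
ΔG < 0, so the forward reaction is spontaneous (proceeds forward).

ΔG = -6.80 kJ/mol; the forward reaction is spontaneous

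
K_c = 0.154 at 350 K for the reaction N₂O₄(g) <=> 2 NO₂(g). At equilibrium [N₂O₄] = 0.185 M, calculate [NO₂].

[NO₂] = 0.169 M

At equilibrium, K_c = [NO₂]² / [N₂O₄] = 0.154.
([NO₂])² / (0.185) = 0.154
[NO₂]² = 0.0285 ⇒ [NO₂] = 0.169 M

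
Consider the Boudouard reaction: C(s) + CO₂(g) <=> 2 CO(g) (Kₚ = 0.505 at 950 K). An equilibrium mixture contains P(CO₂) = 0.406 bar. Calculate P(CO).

P(CO) = 0.453 bar

(C is a pure solid — omitted from Kₚ.)
At equilibrium, Kₚ = P(CO)² / P(CO₂) = 0.505.
(P(CO))² / (0.406) = 0.505
P(CO)² = 0.205 ⇒ P(CO) = 0.453 bar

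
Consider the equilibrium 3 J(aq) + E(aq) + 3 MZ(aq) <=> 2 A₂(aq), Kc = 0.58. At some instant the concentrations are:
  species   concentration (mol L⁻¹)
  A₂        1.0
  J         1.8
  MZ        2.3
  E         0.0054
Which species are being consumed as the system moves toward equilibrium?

Qc = [A₂]² / ([J]³·[E]·[MZ]³) = (1.0)² / ((1.8)³·(0.0054)·(2.3)³) = 2.6
Qc = 2.6 > Kc = 0.58: net reverse reaction.

A₂ (products)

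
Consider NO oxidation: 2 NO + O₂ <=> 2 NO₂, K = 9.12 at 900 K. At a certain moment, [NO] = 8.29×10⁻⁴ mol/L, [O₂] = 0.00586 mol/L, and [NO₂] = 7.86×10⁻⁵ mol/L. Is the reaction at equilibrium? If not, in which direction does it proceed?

forward (toward products)

Q = [NO₂]² / ([NO]²·[O₂]) = (7.86×10⁻⁵)² / ((8.29×10⁻⁴)²·(0.00586)) = 1.53
Q = 1.53 < K = 9.12, so the forward reaction proceeds.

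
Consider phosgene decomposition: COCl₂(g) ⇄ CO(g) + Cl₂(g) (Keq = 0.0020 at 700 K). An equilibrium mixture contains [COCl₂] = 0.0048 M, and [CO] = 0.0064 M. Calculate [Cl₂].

[Cl₂] = 0.0015 M

At equilibrium, Keq = [CO]·[Cl₂] / [COCl₂] = 0.0020.
(0.0064)·([Cl₂]) / (0.0048) = 0.0020
[Cl₂] = 0.00150 = 0.0015 M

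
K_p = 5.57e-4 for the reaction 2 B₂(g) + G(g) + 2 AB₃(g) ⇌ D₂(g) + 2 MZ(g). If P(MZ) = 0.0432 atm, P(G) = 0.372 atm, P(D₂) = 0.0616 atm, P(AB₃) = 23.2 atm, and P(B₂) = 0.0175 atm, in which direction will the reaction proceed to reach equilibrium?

reverse (toward reactants)

Q_p = P(D₂)·P(MZ)² / (P(B₂)²·P(G)·P(AB₃)²) = (0.0616)·(0.0432)² / ((0.0175)²·(0.372)·(23.2)²) = 0.00187
Q_p = 0.00187 > K_p = 5.57e-4, so the reverse reaction proceeds.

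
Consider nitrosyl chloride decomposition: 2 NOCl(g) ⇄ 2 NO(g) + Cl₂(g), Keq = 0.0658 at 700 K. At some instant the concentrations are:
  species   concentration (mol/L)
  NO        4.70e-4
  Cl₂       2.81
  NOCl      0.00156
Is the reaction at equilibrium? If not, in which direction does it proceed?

to the left

Q = [NO]²·[Cl₂] / [NOCl]² = (4.70e-4)²·(2.81) / (0.00156)² = 0.255
Q = 0.255 > Keq = 0.0658, so the reverse reaction proceeds.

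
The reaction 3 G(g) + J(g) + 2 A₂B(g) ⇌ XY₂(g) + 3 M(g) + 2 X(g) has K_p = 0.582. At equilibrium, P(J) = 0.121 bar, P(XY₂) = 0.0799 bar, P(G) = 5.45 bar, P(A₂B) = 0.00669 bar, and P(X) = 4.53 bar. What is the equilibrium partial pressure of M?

At equilibrium, K_p = P(XY₂)·P(M)³·P(X)² / (P(G)³·P(J)·P(A₂B)²) = 0.582.
(0.0799)·(P(M))³·(4.53)² / ((5.45)³·(0.121)·(0.00669)²) = 0.582
P(M)³ = 3.11e-4 ⇒ P(M) = 0.0678 bar

P(M) = 0.0678 bar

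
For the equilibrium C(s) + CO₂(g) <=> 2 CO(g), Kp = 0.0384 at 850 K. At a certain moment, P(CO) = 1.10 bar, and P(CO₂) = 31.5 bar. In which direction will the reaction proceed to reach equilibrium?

at equilibrium

(C is a pure solid — omitted from Qp.)
Qp = P(CO)² / P(CO₂) = (1.10)² / (31.5) = 0.0384
Qp = 0.0384 = Kp, so the system is already at equilibrium.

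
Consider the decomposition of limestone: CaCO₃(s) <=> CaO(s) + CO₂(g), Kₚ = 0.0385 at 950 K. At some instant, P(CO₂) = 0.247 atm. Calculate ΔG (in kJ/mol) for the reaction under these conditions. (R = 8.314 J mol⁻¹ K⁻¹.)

(CaCO₃, CaO are pure solids — omitted from Qₚ.)
Qₚ = P(CO₂) = 0.247
ΔG = RT ln(Qₚ/Kₚ) = (8.314 J mol⁻¹ K⁻¹)(950 K) × ln(0.247/0.0385)
   = (7.898 kJ/mol)(1.859) = 14.7 kJ/mol
ΔG > 0, so the forward reaction is non-spontaneous (proceeds in reverse).

ΔG = 14.7 kJ/mol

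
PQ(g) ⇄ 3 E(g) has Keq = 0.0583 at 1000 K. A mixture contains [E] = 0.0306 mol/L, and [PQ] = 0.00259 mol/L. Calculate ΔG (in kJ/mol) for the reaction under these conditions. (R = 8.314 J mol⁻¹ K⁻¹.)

Q = [E]³ / [PQ] = (0.0306)³ / (0.00259) = 0.0111
ΔG = RT ln(Q/Keq) = (8.314 J mol⁻¹ K⁻¹)(1000 K) × ln(0.0111/0.0583)
   = (8.314 kJ/mol)(-1.659) = -13.8 kJ/mol
ΔG < 0, so the forward reaction is spontaneous (proceeds forward).

ΔG = -13.8 kJ/mol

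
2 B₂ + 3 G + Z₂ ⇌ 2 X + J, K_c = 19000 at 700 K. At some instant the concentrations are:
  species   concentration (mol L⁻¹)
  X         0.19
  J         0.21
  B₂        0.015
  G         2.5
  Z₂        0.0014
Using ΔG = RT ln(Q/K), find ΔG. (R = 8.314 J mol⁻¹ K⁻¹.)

Q_c = [X]²·[J] / ([B₂]²·[G]³·[Z₂]) = (0.19)²·(0.21) / ((0.015)²·(2.5)³·(0.0014)) = 1540
ΔG = RT ln(Q_c/K_c) = (8.314 J mol⁻¹ K⁻¹)(700 K) × ln(1540/19000)
   = (5.820 kJ/mol)(-2.513) = -14.6 kJ/mol
ΔG < 0, so the forward reaction is spontaneous (proceeds forward).

ΔG = -14.6 kJ/mol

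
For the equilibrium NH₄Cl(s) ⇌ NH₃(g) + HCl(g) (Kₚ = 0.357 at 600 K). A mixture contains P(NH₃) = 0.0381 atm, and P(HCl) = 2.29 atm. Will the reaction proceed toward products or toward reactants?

toward products

(NH₄Cl is a pure solid — omitted from Qₚ.)
Qₚ = P(NH₃)·P(HCl) = (0.0381)·(2.29) = 0.0872
Qₚ = 0.0872 < Kₚ = 0.357, so the forward reaction proceeds.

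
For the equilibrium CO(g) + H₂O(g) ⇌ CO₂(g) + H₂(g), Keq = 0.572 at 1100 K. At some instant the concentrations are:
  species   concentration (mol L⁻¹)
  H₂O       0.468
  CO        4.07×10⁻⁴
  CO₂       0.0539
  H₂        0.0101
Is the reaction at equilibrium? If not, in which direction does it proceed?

Q = [CO₂]·[H₂] / ([CO]·[H₂O]) = (0.0539)·(0.0101) / ((4.07×10⁻⁴)·(0.468)) = 2.86
Q = 2.86 > Keq = 0.572, so the reverse reaction proceeds.

reverse (toward reactants)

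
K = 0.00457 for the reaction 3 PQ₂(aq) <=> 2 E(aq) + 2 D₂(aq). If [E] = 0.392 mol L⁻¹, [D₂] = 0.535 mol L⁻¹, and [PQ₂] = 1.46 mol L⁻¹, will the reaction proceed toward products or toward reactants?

to the left

Q = [E]²·[D₂]² / [PQ₂]³ = (0.392)²·(0.535)² / (1.46)³ = 0.0141
Q = 0.0141 > K = 0.00457, so the reverse reaction proceeds.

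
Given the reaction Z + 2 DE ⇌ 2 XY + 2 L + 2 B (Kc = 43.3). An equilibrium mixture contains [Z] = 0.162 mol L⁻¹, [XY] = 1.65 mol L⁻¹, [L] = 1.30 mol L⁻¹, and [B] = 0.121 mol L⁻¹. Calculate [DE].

At equilibrium, Kc = [XY]²·[L]²·[B]² / ([Z]·[DE]²) = 43.3.
(1.65)²·(1.30)²·(0.121)² / ((0.162)·([DE])²) = 43.3
[DE]² = 0.00960 ⇒ [DE] = 0.0980 mol L⁻¹

[DE] = 0.0980 mol L⁻¹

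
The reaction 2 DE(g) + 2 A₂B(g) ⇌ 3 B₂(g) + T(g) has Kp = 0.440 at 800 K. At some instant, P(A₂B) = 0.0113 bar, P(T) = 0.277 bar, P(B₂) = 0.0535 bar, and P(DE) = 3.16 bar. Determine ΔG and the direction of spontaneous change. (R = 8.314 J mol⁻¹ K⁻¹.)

Qp = P(B₂)³·P(T) / (P(DE)²·P(A₂B)²) = (0.0535)³·(0.277) / ((3.16)²·(0.0113)²) = 0.0333
ΔG = RT ln(Qp/Kp) = (8.314 J mol⁻¹ K⁻¹)(800 K) × ln(0.0333/0.440)
   = (6.651 kJ/mol)(-2.581) = -17.2 kJ/mol
ΔG < 0, so the forward reaction is spontaneous (proceeds forward).

ΔG = -17.2 kJ/mol; the forward reaction is spontaneous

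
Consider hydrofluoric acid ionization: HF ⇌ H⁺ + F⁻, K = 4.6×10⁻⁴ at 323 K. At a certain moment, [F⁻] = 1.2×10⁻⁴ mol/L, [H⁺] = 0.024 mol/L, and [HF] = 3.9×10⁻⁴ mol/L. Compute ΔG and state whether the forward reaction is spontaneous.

ΔG = 7.45 kJ/mol; the forward reaction is non-spontaneous

Q = [H⁺]·[F⁻] / [HF] = (0.024)·(1.2×10⁻⁴) / (3.9×10⁻⁴) = 0.00738
ΔG = RT ln(Q/K) = (8.314 J mol⁻¹ K⁻¹)(323 K) × ln(0.00738/4.6×10⁻⁴)
   = (2.685 kJ/mol)(2.775) = 7.45 kJ/mol
ΔG > 0, so the forward reaction is non-spontaneous (proceeds in reverse).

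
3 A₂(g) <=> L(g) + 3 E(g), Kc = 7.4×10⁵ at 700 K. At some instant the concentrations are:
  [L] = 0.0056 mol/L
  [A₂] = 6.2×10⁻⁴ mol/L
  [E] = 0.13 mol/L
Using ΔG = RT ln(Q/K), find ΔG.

Qc = [L]·[E]³ / [A₂]³ = (0.0056)·(0.13)³ / (6.2×10⁻⁴)³ = 51600
ΔG = RT ln(Qc/Kc) = (8.314 J mol⁻¹ K⁻¹)(700 K) × ln(51600/7.4×10⁵)
   = (5.820 kJ/mol)(-2.663) = -15.5 kJ/mol
ΔG < 0, so the forward reaction is spontaneous (proceeds forward).

ΔG = -15.5 kJ/mol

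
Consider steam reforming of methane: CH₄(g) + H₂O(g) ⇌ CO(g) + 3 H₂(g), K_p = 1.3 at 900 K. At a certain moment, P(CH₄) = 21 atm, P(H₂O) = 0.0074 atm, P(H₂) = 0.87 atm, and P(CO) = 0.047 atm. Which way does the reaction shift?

toward products

Q_p = P(CO)·P(H₂)³ / (P(CH₄)·P(H₂O)) = (0.047)·(0.87)³ / ((21)·(0.0074)) = 0.20
Q_p = 0.20 < K_p = 1.3, so the forward reaction proceeds.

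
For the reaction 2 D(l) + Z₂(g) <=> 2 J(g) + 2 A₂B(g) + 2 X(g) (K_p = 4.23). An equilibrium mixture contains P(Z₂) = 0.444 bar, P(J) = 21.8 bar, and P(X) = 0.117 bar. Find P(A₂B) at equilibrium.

(D is a pure liquid — omitted from K_p.)
At equilibrium, K_p = P(J)²·P(A₂B)²·P(X)² / P(Z₂) = 4.23.
(21.8)²·(P(A₂B))²·(0.117)² / (0.444) = 4.23
P(A₂B)² = 0.289 ⇒ P(A₂B) = 0.537 bar

P(A₂B) = 0.537 bar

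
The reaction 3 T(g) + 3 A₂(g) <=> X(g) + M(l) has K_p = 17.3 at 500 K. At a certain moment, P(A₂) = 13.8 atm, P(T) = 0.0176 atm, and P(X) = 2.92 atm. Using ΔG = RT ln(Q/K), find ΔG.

ΔG = 10.3 kJ/mol

(M is a pure liquid — omitted from Q_p.)
Q_p = P(X) / (P(T)³·P(A₂)³) = (2.92) / ((0.0176)³·(13.8)³) = 204
ΔG = RT ln(Q_p/K_p) = (8.314 J mol⁻¹ K⁻¹)(500 K) × ln(204/17.3)
   = (4.157 kJ/mol)(2.467) = 10.3 kJ/mol
ΔG > 0, so the forward reaction is non-spontaneous (proceeds in reverse).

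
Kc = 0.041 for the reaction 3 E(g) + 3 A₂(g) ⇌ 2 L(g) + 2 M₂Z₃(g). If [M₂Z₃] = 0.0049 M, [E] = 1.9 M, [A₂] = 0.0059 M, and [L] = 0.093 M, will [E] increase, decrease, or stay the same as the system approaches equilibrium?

Qc = [L]²·[M₂Z₃]² / ([E]³·[A₂]³) = (0.093)²·(0.0049)² / ((1.9)³·(0.0059)³) = 0.15
Qc = 0.15 > Kc = 0.041: net reverse reaction.
E is a reactant, so it increases.

increase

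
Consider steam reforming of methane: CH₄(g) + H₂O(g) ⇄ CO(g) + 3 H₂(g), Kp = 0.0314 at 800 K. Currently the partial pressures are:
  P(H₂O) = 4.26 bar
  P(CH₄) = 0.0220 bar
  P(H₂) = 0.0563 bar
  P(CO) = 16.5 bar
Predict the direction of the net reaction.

no net change (already at equilibrium)

Qp = P(CO)·P(H₂)³ / (P(CH₄)·P(H₂O)) = (16.5)·(0.0563)³ / ((0.0220)·(4.26)) = 0.0314
Qp = 0.0314 = Kp, so the system is already at equilibrium.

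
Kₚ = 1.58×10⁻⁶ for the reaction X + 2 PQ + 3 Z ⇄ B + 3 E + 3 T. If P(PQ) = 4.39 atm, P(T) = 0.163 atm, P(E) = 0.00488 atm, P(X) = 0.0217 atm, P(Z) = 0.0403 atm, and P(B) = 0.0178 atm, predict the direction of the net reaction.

to the right

Qₚ = P(B)·P(E)³·P(T)³ / (P(X)·P(PQ)²·P(Z)³) = (0.0178)·(0.00488)³·(0.163)³ / ((0.0217)·(4.39)²·(0.0403)³) = 3.27×10⁻⁷
Qₚ = 3.27×10⁻⁷ < Kₚ = 1.58×10⁻⁶, so the forward reaction proceeds.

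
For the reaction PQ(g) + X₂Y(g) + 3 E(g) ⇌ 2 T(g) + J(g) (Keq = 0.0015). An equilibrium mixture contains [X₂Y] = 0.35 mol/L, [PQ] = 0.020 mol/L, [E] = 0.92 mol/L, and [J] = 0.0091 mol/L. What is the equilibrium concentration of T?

[T] = 0.030 mol/L

At equilibrium, Keq = [T]²·[J] / ([PQ]·[X₂Y]·[E]³) = 0.0015.
([T])²·(0.0091) / ((0.020)·(0.35)·(0.92)³) = 0.0015
[T]² = 8.98×10⁻⁴ ⇒ [T] = 0.030 mol/L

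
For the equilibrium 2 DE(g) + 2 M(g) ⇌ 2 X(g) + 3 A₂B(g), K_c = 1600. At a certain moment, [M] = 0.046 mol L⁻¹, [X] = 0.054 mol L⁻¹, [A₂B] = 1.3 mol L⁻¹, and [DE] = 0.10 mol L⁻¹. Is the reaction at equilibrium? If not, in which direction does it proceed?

in the forward direction

Q_c = [X]²·[A₂B]³ / ([DE]²·[M]²) = (0.054)²·(1.3)³ / ((0.10)²·(0.046)²) = 300
Q_c = 300 < K_c = 1600, so the forward reaction proceeds.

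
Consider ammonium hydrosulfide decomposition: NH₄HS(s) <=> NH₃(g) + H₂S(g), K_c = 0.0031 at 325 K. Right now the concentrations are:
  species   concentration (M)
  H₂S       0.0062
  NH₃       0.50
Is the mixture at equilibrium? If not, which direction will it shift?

yes, at equilibrium

(NH₄HS is a pure solid — omitted from Q_c.)
Q_c = [NH₃]·[H₂S] = (0.50)·(0.0062) = 0.0031
Q_c = 0.0031 = K_c; the system is at equilibrium.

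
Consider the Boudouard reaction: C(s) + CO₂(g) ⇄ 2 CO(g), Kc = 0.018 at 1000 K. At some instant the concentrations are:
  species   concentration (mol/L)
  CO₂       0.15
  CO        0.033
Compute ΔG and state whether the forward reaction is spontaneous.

(C is a pure solid — omitted from Qc.)
Qc = [CO]² / [CO₂] = (0.033)² / (0.15) = 0.00726
ΔG = RT ln(Qc/Kc) = (8.314 J mol⁻¹ K⁻¹)(1000 K) × ln(0.00726/0.018)
   = (8.314 kJ/mol)(-0.9080) = -7.55 kJ/mol
ΔG < 0, so the forward reaction is spontaneous (proceeds forward).

ΔG = -7.55 kJ/mol; the forward reaction is spontaneous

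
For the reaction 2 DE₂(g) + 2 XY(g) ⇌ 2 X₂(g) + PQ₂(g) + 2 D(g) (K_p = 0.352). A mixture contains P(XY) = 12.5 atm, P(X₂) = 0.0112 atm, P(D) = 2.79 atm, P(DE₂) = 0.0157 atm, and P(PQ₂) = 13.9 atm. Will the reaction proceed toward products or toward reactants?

no net change (already at equilibrium)

Q_p = P(X₂)²·P(PQ₂)·P(D)² / (P(DE₂)²·P(XY)²) = (0.0112)²·(13.9)·(2.79)² / ((0.0157)²·(12.5)²) = 0.352
Q_p = 0.352 = K_p, so the system is already at equilibrium.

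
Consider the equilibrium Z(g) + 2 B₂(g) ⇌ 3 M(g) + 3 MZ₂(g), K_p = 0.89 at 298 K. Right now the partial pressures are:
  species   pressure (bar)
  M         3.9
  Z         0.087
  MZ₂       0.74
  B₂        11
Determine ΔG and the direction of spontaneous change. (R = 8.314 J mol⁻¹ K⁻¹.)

Q_p = P(M)³·P(MZ₂)³ / (P(Z)·P(B₂)²) = (3.9)³·(0.74)³ / ((0.087)·(11)²) = 2.28
ΔG = RT ln(Q_p/K_p) = (8.314 J mol⁻¹ K⁻¹)(298 K) × ln(2.28/0.89)
   = (2.478 kJ/mol)(0.9407) = 2.33 kJ/mol
ΔG > 0, so the forward reaction is non-spontaneous (proceeds in reverse).

ΔG = 2.33 kJ/mol; the forward reaction is non-spontaneous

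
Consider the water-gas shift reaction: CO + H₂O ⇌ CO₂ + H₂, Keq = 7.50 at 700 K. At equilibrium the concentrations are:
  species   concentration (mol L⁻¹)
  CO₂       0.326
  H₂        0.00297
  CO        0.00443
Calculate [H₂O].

At equilibrium, Keq = [CO₂]·[H₂] / ([CO]·[H₂O]) = 7.50.
(0.326)·(0.00297) / ((0.00443)·([H₂O])) = 7.50
[H₂O] = 0.0291 mol L⁻¹

[H₂O] = 0.0291 mol L⁻¹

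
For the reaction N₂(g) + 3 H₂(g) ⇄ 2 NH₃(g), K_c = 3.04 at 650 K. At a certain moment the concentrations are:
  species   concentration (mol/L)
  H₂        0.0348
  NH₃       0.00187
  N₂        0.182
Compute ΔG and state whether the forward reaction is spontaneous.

ΔG = -10.3 kJ/mol; the forward reaction is spontaneous

Q_c = [NH₃]² / ([N₂]·[H₂]³) = (0.00187)² / ((0.182)·(0.0348)³) = 0.456
ΔG = RT ln(Q_c/K_c) = (8.314 J mol⁻¹ K⁻¹)(650 K) × ln(0.456/3.04)
   = (5.404 kJ/mol)(-1.897) = -10.3 kJ/mol
ΔG < 0, so the forward reaction is spontaneous (proceeds forward).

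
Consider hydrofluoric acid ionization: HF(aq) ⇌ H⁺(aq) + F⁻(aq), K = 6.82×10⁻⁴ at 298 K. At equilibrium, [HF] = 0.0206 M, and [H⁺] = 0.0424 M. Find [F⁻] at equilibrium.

At equilibrium, K = [H⁺]·[F⁻] / [HF] = 6.82×10⁻⁴.
(0.0424)·([F⁻]) / (0.0206) = 6.82×10⁻⁴
[F⁻] = 3.31×10⁻⁴ M

[F⁻] = 3.31×10⁻⁴ M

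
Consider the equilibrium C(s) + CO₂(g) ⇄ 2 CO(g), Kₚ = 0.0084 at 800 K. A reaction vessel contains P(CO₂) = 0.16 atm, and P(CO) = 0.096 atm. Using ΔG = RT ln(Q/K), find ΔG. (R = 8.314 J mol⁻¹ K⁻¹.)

(C is a pure solid — omitted from Qₚ.)
Qₚ = P(CO)² / P(CO₂) = (0.096)² / (0.16) = 0.0576
ΔG = RT ln(Qₚ/Kₚ) = (8.314 J mol⁻¹ K⁻¹)(800 K) × ln(0.0576/0.0084)
   = (6.651 kJ/mol)(1.925) = 12.8 kJ/mol
ΔG > 0, so the forward reaction is non-spontaneous (proceeds in reverse).

ΔG = 12.8 kJ/mol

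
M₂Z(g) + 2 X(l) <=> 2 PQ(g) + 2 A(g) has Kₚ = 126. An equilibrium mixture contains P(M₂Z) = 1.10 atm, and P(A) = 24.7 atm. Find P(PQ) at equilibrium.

(X is a pure liquid — omitted from Kₚ.)
At equilibrium, Kₚ = P(PQ)²·P(A)² / P(M₂Z) = 126.
(P(PQ))²·(24.7)² / (1.10) = 126
P(PQ)² = 0.227 ⇒ P(PQ) = 0.477 atm

P(PQ) = 0.477 atm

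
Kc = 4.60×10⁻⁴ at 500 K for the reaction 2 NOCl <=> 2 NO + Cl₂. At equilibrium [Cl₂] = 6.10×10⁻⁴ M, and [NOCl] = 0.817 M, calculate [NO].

At equilibrium, Kc = [NO]²·[Cl₂] / [NOCl]² = 4.60×10⁻⁴.
([NO])²·(6.10×10⁻⁴) / (0.817)² = 4.60×10⁻⁴
[NO]² = 0.503 ⇒ [NO] = 0.709 M

[NO] = 0.709 M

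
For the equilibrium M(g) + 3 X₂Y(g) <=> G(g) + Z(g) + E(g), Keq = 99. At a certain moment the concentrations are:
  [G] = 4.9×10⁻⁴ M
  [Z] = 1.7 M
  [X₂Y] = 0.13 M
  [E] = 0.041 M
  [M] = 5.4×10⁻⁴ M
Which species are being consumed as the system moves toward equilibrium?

M, X₂Y (reactants)

Q = [G]·[Z]·[E] / ([M]·[X₂Y]³) = (4.9×10⁻⁴)·(1.7)·(0.041) / ((5.4×10⁻⁴)·(0.13)³) = 29
Q = 29 < Keq = 99: net forward reaction.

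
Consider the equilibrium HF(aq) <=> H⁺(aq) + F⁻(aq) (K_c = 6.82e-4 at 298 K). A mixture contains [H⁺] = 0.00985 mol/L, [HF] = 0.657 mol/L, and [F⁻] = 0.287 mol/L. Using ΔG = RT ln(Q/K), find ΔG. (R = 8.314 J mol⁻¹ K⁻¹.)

ΔG = 4.56 kJ/mol

Q_c = [H⁺]·[F⁻] / [HF] = (0.00985)·(0.287) / (0.657) = 0.00430
ΔG = RT ln(Q_c/K_c) = (8.314 J mol⁻¹ K⁻¹)(298 K) × ln(0.00430/6.82e-4)
   = (2.478 kJ/mol)(1.841) = 4.56 kJ/mol
ΔG > 0, so the forward reaction is non-spontaneous (proceeds in reverse).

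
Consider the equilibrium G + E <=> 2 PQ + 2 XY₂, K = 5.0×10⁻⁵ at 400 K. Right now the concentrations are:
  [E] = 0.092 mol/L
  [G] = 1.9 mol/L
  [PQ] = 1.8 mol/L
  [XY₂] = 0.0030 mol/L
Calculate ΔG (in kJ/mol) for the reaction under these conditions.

ΔG = 4.01 kJ/mol

Q = [PQ]²·[XY₂]² / ([G]·[E]) = (1.8)²·(0.0030)² / ((1.9)·(0.092)) = 1.67×10⁻⁴
ΔG = RT ln(Q/K) = (8.314 J mol⁻¹ K⁻¹)(400 K) × ln(1.67×10⁻⁴/5.0×10⁻⁵)
   = (3.326 kJ/mol)(1.206) = 4.01 kJ/mol
ΔG > 0, so the forward reaction is non-spontaneous (proceeds in reverse).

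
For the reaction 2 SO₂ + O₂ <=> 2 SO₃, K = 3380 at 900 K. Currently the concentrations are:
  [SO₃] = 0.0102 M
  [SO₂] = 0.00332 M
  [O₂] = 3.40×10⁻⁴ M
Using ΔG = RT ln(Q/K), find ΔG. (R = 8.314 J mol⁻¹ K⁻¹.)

ΔG = 15.8 kJ/mol

Q = [SO₃]² / ([SO₂]²·[O₂]) = (0.0102)² / ((0.00332)²·(3.40×10⁻⁴)) = 27800
ΔG = RT ln(Q/K) = (8.314 J mol⁻¹ K⁻¹)(900 K) × ln(27800/3380)
   = (7.483 kJ/mol)(2.107) = 15.8 kJ/mol
ΔG > 0, so the forward reaction is non-spontaneous (proceeds in reverse).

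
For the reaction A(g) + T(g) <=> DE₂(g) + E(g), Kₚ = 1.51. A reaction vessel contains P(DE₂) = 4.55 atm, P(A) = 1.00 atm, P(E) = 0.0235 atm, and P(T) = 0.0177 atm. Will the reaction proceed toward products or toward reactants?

Qₚ = P(DE₂)·P(E) / (P(A)·P(T)) = (4.55)·(0.0235) / ((1.00)·(0.0177)) = 6.04
Qₚ = 6.04 > Kₚ = 1.51, so the reverse reaction proceeds.

toward reactants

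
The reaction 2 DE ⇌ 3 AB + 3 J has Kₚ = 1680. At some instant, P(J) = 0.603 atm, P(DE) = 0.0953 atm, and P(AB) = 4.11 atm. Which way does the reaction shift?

Qₚ = P(AB)³·P(J)³ / P(DE)² = (4.11)³·(0.603)³ / (0.0953)² = 1680
Qₚ = 1680 = Kₚ, so the system is already at equilibrium.

at equilibrium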